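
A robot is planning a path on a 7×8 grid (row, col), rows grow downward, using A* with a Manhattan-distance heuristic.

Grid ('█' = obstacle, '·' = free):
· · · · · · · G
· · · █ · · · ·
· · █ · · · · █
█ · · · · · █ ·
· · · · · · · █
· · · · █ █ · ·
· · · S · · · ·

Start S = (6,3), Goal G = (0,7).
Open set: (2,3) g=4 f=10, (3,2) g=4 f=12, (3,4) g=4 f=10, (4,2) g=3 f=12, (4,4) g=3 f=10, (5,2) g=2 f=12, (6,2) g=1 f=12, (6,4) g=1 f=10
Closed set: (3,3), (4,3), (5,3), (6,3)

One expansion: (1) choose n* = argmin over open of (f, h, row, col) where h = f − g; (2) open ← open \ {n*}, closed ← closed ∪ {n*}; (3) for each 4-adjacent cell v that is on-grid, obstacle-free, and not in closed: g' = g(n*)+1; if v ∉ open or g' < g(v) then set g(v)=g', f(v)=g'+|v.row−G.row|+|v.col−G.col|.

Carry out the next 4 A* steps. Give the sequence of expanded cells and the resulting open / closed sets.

order=[(2,3) → (2,4) → (1,4) → (0,4)]; open=[(0,3) g=8 f=12, (0,5) g=8 f=10, (1,5) g=7 f=10, (2,5) g=6 f=10, (3,2) g=4 f=12, (3,4) g=4 f=10, (4,2) g=3 f=12, (4,4) g=3 f=10, (5,2) g=2 f=12, (6,2) g=1 f=12, (6,4) g=1 f=10]; closed=[(0,4), (1,4), (2,3), (2,4), (3,3), (4,3), (5,3), (6,3)]

step 1: expand (2,3) (f=10, h=6) → closed; open now [(2,4) g=5 f=10, (3,2) g=4 f=12, (3,4) g=4 f=10, (4,2) g=3 f=12, (4,4) g=3 f=10, (5,2) g=2 f=12, (6,2) g=1 f=12, (6,4) g=1 f=10]
step 2: expand (2,4) (f=10, h=5) → closed; open now [(1,4) g=6 f=10, (2,5) g=6 f=10, (3,2) g=4 f=12, (3,4) g=4 f=10, (4,2) g=3 f=12, (4,4) g=3 f=10, (5,2) g=2 f=12, (6,2) g=1 f=12, (6,4) g=1 f=10]
step 3: expand (1,4) (f=10, h=4) → closed; open now [(0,4) g=7 f=10, (1,5) g=7 f=10, (2,5) g=6 f=10, (3,2) g=4 f=12, (3,4) g=4 f=10, (4,2) g=3 f=12, (4,4) g=3 f=10, (5,2) g=2 f=12, (6,2) g=1 f=12, (6,4) g=1 f=10]
step 4: expand (0,4) (f=10, h=3) → closed; open now [(0,3) g=8 f=12, (0,5) g=8 f=10, (1,5) g=7 f=10, (2,5) g=6 f=10, (3,2) g=4 f=12, (3,4) g=4 f=10, (4,2) g=3 f=12, (4,4) g=3 f=10, (5,2) g=2 f=12, (6,2) g=1 f=12, (6,4) g=1 f=10]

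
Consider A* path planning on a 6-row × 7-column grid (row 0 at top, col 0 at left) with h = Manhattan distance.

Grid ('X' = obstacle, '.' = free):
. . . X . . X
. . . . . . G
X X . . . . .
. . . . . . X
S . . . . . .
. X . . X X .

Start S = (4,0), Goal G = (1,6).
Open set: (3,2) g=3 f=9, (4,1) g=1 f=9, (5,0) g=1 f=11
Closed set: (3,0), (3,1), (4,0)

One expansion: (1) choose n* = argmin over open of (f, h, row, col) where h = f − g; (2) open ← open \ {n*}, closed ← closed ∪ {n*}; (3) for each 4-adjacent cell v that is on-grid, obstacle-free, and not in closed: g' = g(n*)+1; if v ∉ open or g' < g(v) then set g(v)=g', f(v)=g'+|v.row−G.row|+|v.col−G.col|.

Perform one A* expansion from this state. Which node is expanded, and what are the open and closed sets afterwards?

step 1: expand (3,2) (f=9, h=6) → closed; open now [(2,2) g=4 f=9, (3,3) g=4 f=9, (4,1) g=1 f=9, (4,2) g=4 f=11, (5,0) g=1 f=11]

expanded=(3,2); open=[(2,2) g=4 f=9, (3,3) g=4 f=9, (4,1) g=1 f=9, (4,2) g=4 f=11, (5,0) g=1 f=11]; closed=[(3,0), (3,1), (3,2), (4,0)]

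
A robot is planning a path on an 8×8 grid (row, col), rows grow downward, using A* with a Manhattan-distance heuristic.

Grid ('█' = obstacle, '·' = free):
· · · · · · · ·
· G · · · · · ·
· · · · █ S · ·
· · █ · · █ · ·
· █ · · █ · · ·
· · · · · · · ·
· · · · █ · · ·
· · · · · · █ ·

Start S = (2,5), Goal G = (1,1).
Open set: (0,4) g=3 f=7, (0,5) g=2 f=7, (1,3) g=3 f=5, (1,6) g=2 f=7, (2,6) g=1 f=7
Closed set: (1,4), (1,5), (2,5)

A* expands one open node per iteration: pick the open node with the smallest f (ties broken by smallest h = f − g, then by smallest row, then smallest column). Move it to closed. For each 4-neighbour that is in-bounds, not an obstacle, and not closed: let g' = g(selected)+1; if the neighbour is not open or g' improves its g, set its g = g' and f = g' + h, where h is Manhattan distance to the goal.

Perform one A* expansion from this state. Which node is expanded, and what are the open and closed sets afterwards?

step 1: expand (1,3) (f=5, h=2) → closed; open now [(0,3) g=4 f=7, (0,4) g=3 f=7, (0,5) g=2 f=7, (1,2) g=4 f=5, (1,6) g=2 f=7, (2,3) g=4 f=7, (2,6) g=1 f=7]

expanded=(1,3); open=[(0,3) g=4 f=7, (0,4) g=3 f=7, (0,5) g=2 f=7, (1,2) g=4 f=5, (1,6) g=2 f=7, (2,3) g=4 f=7, (2,6) g=1 f=7]; closed=[(1,3), (1,4), (1,5), (2,5)]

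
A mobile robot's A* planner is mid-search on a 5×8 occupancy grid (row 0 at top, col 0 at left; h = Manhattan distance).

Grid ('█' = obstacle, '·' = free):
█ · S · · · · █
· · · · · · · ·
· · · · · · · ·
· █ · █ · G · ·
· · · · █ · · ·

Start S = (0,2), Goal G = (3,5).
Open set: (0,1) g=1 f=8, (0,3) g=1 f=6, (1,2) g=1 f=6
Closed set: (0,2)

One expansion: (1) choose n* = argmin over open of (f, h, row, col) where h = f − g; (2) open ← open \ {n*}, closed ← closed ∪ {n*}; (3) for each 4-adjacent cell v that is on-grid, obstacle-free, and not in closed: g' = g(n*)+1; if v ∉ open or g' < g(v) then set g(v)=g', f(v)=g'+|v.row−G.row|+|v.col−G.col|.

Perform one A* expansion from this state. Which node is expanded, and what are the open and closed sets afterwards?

expanded=(0,3); open=[(0,1) g=1 f=8, (0,4) g=2 f=6, (1,2) g=1 f=6, (1,3) g=2 f=6]; closed=[(0,2), (0,3)]

step 1: expand (0,3) (f=6, h=5) → closed; open now [(0,1) g=1 f=8, (0,4) g=2 f=6, (1,2) g=1 f=6, (1,3) g=2 f=6]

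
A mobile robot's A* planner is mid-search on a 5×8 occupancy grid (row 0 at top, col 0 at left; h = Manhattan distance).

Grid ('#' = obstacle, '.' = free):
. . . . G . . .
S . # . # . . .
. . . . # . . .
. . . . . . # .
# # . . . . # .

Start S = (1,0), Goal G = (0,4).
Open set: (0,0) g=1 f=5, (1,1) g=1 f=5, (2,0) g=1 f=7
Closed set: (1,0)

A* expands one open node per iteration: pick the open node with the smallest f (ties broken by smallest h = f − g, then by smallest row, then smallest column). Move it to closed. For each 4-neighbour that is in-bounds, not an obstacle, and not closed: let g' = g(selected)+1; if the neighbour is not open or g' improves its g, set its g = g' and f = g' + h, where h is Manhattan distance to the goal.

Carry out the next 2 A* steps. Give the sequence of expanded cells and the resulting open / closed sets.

step 1: expand (0,0) (f=5, h=4) → closed; open now [(0,1) g=2 f=5, (1,1) g=1 f=5, (2,0) g=1 f=7]
step 2: expand (0,1) (f=5, h=3) → closed; open now [(0,2) g=3 f=5, (1,1) g=1 f=5, (2,0) g=1 f=7]

order=[(0,0) → (0,1)]; open=[(0,2) g=3 f=5, (1,1) g=1 f=5, (2,0) g=1 f=7]; closed=[(0,0), (0,1), (1,0)]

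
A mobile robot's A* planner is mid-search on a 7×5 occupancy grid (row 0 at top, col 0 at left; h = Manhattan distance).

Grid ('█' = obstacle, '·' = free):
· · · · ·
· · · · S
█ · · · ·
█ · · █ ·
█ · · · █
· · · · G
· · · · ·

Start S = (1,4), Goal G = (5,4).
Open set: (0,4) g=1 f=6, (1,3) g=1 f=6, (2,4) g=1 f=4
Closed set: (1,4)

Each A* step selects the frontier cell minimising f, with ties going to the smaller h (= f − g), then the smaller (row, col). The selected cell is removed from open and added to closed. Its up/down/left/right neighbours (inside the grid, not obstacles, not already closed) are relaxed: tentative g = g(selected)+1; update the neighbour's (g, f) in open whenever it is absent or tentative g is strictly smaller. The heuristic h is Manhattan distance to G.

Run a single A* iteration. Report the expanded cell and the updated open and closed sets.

step 1: expand (2,4) (f=4, h=3) → closed; open now [(0,4) g=1 f=6, (1,3) g=1 f=6, (2,3) g=2 f=6, (3,4) g=2 f=4]

expanded=(2,4); open=[(0,4) g=1 f=6, (1,3) g=1 f=6, (2,3) g=2 f=6, (3,4) g=2 f=4]; closed=[(1,4), (2,4)]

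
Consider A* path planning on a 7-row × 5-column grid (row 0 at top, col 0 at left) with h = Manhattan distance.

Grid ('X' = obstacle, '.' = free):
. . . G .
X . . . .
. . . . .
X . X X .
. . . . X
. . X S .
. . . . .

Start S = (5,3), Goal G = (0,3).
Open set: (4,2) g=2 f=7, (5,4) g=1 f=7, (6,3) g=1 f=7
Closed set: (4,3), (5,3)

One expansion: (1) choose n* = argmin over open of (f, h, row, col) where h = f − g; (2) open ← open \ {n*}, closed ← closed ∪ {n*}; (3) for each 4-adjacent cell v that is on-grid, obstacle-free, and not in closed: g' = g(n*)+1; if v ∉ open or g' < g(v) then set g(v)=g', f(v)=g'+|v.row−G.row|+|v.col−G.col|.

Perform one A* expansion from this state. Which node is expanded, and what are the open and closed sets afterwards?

expanded=(4,2); open=[(4,1) g=3 f=9, (5,4) g=1 f=7, (6,3) g=1 f=7]; closed=[(4,2), (4,3), (5,3)]

step 1: expand (4,2) (f=7, h=5) → closed; open now [(4,1) g=3 f=9, (5,4) g=1 f=7, (6,3) g=1 f=7]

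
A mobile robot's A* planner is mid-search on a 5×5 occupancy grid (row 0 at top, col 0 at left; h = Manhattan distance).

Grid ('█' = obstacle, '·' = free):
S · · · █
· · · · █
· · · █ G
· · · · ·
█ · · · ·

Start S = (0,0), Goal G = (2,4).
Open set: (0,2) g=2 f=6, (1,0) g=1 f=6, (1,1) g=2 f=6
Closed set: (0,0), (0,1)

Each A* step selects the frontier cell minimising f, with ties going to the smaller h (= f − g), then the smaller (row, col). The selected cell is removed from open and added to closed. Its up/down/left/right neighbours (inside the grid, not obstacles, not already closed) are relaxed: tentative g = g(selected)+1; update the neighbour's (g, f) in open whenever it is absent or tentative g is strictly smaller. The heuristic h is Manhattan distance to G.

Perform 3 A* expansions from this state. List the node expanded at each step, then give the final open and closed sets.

order=[(0,2) → (0,3) → (1,3)]; open=[(1,0) g=1 f=6, (1,1) g=2 f=6, (1,2) g=3 f=6]; closed=[(0,0), (0,1), (0,2), (0,3), (1,3)]

step 1: expand (0,2) (f=6, h=4) → closed; open now [(0,3) g=3 f=6, (1,0) g=1 f=6, (1,1) g=2 f=6, (1,2) g=3 f=6]
step 2: expand (0,3) (f=6, h=3) → closed; open now [(1,0) g=1 f=6, (1,1) g=2 f=6, (1,2) g=3 f=6, (1,3) g=4 f=6]
step 3: expand (1,3) (f=6, h=2) → closed; open now [(1,0) g=1 f=6, (1,1) g=2 f=6, (1,2) g=3 f=6]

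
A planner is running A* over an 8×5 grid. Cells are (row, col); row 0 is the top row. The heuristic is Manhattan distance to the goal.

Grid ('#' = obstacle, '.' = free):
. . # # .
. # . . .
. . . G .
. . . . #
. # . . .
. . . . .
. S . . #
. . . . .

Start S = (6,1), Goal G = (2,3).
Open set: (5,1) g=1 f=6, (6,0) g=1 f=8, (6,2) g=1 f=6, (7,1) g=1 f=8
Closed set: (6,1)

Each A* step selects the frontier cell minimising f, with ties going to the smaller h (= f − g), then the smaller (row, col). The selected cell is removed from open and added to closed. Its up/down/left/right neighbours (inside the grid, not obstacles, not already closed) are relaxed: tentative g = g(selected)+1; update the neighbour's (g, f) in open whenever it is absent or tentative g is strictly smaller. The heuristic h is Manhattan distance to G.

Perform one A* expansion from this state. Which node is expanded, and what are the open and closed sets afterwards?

expanded=(5,1); open=[(5,0) g=2 f=8, (5,2) g=2 f=6, (6,0) g=1 f=8, (6,2) g=1 f=6, (7,1) g=1 f=8]; closed=[(5,1), (6,1)]

step 1: expand (5,1) (f=6, h=5) → closed; open now [(5,0) g=2 f=8, (5,2) g=2 f=6, (6,0) g=1 f=8, (6,2) g=1 f=6, (7,1) g=1 f=8]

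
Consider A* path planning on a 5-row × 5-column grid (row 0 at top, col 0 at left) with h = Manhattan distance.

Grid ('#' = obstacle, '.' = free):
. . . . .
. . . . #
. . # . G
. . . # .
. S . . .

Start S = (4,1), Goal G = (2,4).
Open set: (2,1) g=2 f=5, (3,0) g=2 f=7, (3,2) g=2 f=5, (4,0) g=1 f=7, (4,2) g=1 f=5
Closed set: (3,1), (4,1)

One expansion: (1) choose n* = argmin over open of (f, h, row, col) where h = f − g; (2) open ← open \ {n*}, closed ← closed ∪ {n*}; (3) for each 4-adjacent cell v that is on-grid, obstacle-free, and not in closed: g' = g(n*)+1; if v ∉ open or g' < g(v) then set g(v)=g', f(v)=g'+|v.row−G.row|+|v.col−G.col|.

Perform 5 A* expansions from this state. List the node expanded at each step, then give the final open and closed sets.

step 1: expand (2,1) (f=5, h=3) → closed; open now [(1,1) g=3 f=7, (2,0) g=3 f=7, (3,0) g=2 f=7, (3,2) g=2 f=5, (4,0) g=1 f=7, (4,2) g=1 f=5]
step 2: expand (3,2) (f=5, h=3) → closed; open now [(1,1) g=3 f=7, (2,0) g=3 f=7, (3,0) g=2 f=7, (4,0) g=1 f=7, (4,2) g=1 f=5]
step 3: expand (4,2) (f=5, h=4) → closed; open now [(1,1) g=3 f=7, (2,0) g=3 f=7, (3,0) g=2 f=7, (4,0) g=1 f=7, (4,3) g=2 f=5]
step 4: expand (4,3) (f=5, h=3) → closed; open now [(1,1) g=3 f=7, (2,0) g=3 f=7, (3,0) g=2 f=7, (4,0) g=1 f=7, (4,4) g=3 f=5]
step 5: expand (4,4) (f=5, h=2) → closed; open now [(1,1) g=3 f=7, (2,0) g=3 f=7, (3,0) g=2 f=7, (3,4) g=4 f=5, (4,0) g=1 f=7]

order=[(2,1) → (3,2) → (4,2) → (4,3) → (4,4)]; open=[(1,1) g=3 f=7, (2,0) g=3 f=7, (3,0) g=2 f=7, (3,4) g=4 f=5, (4,0) g=1 f=7]; closed=[(2,1), (3,1), (3,2), (4,1), (4,2), (4,3), (4,4)]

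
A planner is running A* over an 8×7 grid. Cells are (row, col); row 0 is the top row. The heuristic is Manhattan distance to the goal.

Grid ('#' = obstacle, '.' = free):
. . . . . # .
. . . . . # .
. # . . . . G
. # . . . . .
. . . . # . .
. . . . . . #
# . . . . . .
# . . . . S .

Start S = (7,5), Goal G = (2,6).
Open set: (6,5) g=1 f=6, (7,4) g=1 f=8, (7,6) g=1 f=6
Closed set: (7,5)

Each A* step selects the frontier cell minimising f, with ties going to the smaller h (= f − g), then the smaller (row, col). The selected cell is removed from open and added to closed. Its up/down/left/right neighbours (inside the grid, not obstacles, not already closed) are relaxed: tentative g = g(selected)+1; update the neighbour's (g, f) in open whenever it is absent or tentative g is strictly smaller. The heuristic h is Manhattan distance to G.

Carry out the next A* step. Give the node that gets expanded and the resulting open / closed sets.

step 1: expand (6,5) (f=6, h=5) → closed; open now [(5,5) g=2 f=6, (6,4) g=2 f=8, (6,6) g=2 f=6, (7,4) g=1 f=8, (7,6) g=1 f=6]

expanded=(6,5); open=[(5,5) g=2 f=6, (6,4) g=2 f=8, (6,6) g=2 f=6, (7,4) g=1 f=8, (7,6) g=1 f=6]; closed=[(6,5), (7,5)]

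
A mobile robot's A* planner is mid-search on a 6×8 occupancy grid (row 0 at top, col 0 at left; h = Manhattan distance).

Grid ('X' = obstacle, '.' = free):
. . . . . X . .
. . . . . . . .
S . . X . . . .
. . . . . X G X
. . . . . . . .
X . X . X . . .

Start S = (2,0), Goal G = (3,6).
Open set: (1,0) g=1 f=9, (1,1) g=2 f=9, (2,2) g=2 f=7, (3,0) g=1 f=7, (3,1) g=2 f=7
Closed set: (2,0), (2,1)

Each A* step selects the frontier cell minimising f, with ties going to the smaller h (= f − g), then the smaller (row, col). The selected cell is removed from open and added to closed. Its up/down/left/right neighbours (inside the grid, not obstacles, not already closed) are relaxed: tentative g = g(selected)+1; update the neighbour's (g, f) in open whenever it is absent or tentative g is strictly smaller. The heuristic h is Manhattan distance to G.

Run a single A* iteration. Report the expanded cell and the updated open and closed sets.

step 1: expand (2,2) (f=7, h=5) → closed; open now [(1,0) g=1 f=9, (1,1) g=2 f=9, (1,2) g=3 f=9, (3,0) g=1 f=7, (3,1) g=2 f=7, (3,2) g=3 f=7]

expanded=(2,2); open=[(1,0) g=1 f=9, (1,1) g=2 f=9, (1,2) g=3 f=9, (3,0) g=1 f=7, (3,1) g=2 f=7, (3,2) g=3 f=7]; closed=[(2,0), (2,1), (2,2)]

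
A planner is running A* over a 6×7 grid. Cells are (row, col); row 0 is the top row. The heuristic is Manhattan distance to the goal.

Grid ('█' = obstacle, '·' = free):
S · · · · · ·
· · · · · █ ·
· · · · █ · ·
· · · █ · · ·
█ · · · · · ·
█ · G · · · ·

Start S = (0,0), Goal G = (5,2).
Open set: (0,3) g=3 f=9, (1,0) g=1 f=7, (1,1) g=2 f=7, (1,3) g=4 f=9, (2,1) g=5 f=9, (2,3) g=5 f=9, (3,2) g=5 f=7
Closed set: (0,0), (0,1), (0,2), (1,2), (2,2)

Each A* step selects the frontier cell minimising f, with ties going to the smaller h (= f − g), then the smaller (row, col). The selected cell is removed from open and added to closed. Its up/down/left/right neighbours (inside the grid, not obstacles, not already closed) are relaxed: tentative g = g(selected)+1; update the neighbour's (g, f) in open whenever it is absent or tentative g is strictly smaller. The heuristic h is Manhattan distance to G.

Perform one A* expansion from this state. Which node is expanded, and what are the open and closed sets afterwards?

step 1: expand (3,2) (f=7, h=2) → closed; open now [(0,3) g=3 f=9, (1,0) g=1 f=7, (1,1) g=2 f=7, (1,3) g=4 f=9, (2,1) g=5 f=9, (2,3) g=5 f=9, (3,1) g=6 f=9, (4,2) g=6 f=7]

expanded=(3,2); open=[(0,3) g=3 f=9, (1,0) g=1 f=7, (1,1) g=2 f=7, (1,3) g=4 f=9, (2,1) g=5 f=9, (2,3) g=5 f=9, (3,1) g=6 f=9, (4,2) g=6 f=7]; closed=[(0,0), (0,1), (0,2), (1,2), (2,2), (3,2)]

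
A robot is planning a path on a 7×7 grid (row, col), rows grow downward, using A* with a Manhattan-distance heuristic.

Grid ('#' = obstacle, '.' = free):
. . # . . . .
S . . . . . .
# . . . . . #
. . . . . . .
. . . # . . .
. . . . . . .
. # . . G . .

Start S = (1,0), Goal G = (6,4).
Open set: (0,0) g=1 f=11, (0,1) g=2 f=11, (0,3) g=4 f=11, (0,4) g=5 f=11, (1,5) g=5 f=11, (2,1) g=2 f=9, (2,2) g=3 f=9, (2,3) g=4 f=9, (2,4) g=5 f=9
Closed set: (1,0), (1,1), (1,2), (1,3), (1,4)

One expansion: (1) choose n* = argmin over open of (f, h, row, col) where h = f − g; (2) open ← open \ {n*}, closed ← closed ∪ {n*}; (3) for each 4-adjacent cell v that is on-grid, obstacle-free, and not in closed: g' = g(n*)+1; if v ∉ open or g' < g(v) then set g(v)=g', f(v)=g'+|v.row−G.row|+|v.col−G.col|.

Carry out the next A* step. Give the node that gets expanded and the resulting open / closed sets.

step 1: expand (2,4) (f=9, h=4) → closed; open now [(0,0) g=1 f=11, (0,1) g=2 f=11, (0,3) g=4 f=11, (0,4) g=5 f=11, (1,5) g=5 f=11, (2,1) g=2 f=9, (2,2) g=3 f=9, (2,3) g=4 f=9, (2,5) g=6 f=11, (3,4) g=6 f=9]

expanded=(2,4); open=[(0,0) g=1 f=11, (0,1) g=2 f=11, (0,3) g=4 f=11, (0,4) g=5 f=11, (1,5) g=5 f=11, (2,1) g=2 f=9, (2,2) g=3 f=9, (2,3) g=4 f=9, (2,5) g=6 f=11, (3,4) g=6 f=9]; closed=[(1,0), (1,1), (1,2), (1,3), (1,4), (2,4)]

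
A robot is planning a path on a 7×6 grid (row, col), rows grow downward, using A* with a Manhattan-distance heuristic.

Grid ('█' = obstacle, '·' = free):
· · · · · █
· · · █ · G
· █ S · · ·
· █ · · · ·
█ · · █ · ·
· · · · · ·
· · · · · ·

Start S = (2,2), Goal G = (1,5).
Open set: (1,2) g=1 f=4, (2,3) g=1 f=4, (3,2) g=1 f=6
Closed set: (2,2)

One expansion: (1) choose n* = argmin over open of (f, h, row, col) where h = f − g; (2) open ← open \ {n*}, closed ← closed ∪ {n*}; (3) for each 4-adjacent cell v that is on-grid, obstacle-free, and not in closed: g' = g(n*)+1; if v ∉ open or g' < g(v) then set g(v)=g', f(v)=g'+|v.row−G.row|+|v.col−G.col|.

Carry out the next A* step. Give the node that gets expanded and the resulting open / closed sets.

expanded=(1,2); open=[(0,2) g=2 f=6, (1,1) g=2 f=6, (2,3) g=1 f=4, (3,2) g=1 f=6]; closed=[(1,2), (2,2)]

step 1: expand (1,2) (f=4, h=3) → closed; open now [(0,2) g=2 f=6, (1,1) g=2 f=6, (2,3) g=1 f=4, (3,2) g=1 f=6]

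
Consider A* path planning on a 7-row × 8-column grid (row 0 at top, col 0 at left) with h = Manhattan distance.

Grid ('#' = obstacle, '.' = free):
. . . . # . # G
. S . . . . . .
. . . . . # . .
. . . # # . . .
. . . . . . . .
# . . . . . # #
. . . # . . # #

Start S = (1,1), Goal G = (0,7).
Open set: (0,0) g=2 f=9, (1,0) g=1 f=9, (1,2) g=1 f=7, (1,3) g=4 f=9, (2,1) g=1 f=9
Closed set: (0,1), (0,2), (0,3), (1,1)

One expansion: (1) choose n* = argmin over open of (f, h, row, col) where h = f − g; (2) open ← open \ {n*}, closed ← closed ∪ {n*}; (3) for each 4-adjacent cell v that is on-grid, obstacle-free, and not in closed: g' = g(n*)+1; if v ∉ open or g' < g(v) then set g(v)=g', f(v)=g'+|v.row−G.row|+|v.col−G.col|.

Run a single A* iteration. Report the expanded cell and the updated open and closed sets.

expanded=(1,2); open=[(0,0) g=2 f=9, (1,0) g=1 f=9, (1,3) g=2 f=7, (2,1) g=1 f=9, (2,2) g=2 f=9]; closed=[(0,1), (0,2), (0,3), (1,1), (1,2)]

step 1: expand (1,2) (f=7, h=6) → closed; open now [(0,0) g=2 f=9, (1,0) g=1 f=9, (1,3) g=2 f=7, (2,1) g=1 f=9, (2,2) g=2 f=9]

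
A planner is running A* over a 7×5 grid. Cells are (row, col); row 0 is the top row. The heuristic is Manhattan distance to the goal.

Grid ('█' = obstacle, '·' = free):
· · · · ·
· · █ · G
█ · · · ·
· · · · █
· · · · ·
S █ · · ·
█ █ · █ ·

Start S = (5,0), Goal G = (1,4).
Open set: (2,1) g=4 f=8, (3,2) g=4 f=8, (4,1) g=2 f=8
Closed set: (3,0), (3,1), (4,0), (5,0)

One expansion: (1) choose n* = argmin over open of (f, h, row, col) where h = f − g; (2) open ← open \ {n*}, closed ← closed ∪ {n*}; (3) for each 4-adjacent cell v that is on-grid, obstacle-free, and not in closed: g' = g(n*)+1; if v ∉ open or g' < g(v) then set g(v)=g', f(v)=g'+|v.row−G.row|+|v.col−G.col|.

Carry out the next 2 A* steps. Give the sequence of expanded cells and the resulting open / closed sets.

order=[(2,1) → (1,1)]; open=[(0,1) g=6 f=10, (1,0) g=6 f=10, (2,2) g=5 f=8, (3,2) g=4 f=8, (4,1) g=2 f=8]; closed=[(1,1), (2,1), (3,0), (3,1), (4,0), (5,0)]

step 1: expand (2,1) (f=8, h=4) → closed; open now [(1,1) g=5 f=8, (2,2) g=5 f=8, (3,2) g=4 f=8, (4,1) g=2 f=8]
step 2: expand (1,1) (f=8, h=3) → closed; open now [(0,1) g=6 f=10, (1,0) g=6 f=10, (2,2) g=5 f=8, (3,2) g=4 f=8, (4,1) g=2 f=8]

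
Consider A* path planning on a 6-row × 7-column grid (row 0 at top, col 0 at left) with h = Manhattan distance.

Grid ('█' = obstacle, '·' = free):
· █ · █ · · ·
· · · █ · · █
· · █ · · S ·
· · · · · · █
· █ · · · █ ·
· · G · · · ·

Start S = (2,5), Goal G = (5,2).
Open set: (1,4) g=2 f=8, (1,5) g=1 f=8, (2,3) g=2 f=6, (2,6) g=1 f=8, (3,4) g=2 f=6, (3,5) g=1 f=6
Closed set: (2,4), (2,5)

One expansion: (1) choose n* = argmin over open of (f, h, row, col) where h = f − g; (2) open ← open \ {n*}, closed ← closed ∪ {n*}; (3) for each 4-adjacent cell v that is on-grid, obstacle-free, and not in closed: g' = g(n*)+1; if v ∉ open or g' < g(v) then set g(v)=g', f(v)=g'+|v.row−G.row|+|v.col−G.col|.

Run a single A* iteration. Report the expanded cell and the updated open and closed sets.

step 1: expand (2,3) (f=6, h=4) → closed; open now [(1,4) g=2 f=8, (1,5) g=1 f=8, (2,6) g=1 f=8, (3,3) g=3 f=6, (3,4) g=2 f=6, (3,5) g=1 f=6]

expanded=(2,3); open=[(1,4) g=2 f=8, (1,5) g=1 f=8, (2,6) g=1 f=8, (3,3) g=3 f=6, (3,4) g=2 f=6, (3,5) g=1 f=6]; closed=[(2,3), (2,4), (2,5)]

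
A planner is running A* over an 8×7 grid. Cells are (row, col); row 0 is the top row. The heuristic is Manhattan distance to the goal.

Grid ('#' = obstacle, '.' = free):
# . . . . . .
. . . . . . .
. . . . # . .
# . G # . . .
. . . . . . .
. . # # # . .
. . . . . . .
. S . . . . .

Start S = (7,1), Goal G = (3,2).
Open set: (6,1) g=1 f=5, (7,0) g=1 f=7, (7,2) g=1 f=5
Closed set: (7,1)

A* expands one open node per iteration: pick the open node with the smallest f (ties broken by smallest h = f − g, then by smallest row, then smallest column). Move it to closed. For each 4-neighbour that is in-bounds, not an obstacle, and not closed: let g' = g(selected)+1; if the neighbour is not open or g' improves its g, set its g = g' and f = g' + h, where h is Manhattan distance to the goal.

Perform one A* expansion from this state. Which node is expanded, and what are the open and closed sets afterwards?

expanded=(6,1); open=[(5,1) g=2 f=5, (6,0) g=2 f=7, (6,2) g=2 f=5, (7,0) g=1 f=7, (7,2) g=1 f=5]; closed=[(6,1), (7,1)]

step 1: expand (6,1) (f=5, h=4) → closed; open now [(5,1) g=2 f=5, (6,0) g=2 f=7, (6,2) g=2 f=5, (7,0) g=1 f=7, (7,2) g=1 f=5]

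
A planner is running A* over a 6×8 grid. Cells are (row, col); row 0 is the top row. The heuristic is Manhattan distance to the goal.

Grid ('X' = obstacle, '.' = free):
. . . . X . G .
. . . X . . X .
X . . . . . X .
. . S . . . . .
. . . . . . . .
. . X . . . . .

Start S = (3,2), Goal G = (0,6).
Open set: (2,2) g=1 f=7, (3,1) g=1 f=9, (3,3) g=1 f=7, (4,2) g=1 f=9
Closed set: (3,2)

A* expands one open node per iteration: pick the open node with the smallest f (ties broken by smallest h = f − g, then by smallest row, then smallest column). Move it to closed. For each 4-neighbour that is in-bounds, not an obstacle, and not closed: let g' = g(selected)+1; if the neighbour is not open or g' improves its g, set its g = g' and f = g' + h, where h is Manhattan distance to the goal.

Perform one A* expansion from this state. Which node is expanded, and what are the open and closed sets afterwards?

expanded=(2,2); open=[(1,2) g=2 f=7, (2,1) g=2 f=9, (2,3) g=2 f=7, (3,1) g=1 f=9, (3,3) g=1 f=7, (4,2) g=1 f=9]; closed=[(2,2), (3,2)]

step 1: expand (2,2) (f=7, h=6) → closed; open now [(1,2) g=2 f=7, (2,1) g=2 f=9, (2,3) g=2 f=7, (3,1) g=1 f=9, (3,3) g=1 f=7, (4,2) g=1 f=9]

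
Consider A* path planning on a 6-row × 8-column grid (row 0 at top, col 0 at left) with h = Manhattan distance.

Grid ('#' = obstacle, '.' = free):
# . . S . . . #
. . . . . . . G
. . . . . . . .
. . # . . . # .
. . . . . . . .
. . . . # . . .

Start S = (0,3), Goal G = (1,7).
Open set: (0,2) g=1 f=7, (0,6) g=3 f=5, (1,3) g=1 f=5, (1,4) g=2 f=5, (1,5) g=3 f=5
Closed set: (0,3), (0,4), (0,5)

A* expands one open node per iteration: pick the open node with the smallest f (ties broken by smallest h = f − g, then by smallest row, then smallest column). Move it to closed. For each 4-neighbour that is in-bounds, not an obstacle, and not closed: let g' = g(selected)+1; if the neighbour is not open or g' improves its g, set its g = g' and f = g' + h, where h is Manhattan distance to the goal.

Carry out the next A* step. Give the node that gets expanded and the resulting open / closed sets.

expanded=(0,6); open=[(0,2) g=1 f=7, (1,3) g=1 f=5, (1,4) g=2 f=5, (1,5) g=3 f=5, (1,6) g=4 f=5]; closed=[(0,3), (0,4), (0,5), (0,6)]

step 1: expand (0,6) (f=5, h=2) → closed; open now [(0,2) g=1 f=7, (1,3) g=1 f=5, (1,4) g=2 f=5, (1,5) g=3 f=5, (1,6) g=4 f=5]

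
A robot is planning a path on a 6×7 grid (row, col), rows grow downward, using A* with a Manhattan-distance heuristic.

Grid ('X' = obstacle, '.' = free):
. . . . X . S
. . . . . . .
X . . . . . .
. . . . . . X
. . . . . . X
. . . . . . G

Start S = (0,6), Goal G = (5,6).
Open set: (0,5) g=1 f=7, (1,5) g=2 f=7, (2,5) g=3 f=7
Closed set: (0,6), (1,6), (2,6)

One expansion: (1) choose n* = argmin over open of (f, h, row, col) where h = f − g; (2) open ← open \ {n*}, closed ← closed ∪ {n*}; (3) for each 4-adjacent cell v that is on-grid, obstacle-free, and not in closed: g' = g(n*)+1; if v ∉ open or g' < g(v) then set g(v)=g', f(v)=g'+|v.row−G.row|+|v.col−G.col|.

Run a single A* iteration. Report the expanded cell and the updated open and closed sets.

expanded=(2,5); open=[(0,5) g=1 f=7, (1,5) g=2 f=7, (2,4) g=4 f=9, (3,5) g=4 f=7]; closed=[(0,6), (1,6), (2,5), (2,6)]

step 1: expand (2,5) (f=7, h=4) → closed; open now [(0,5) g=1 f=7, (1,5) g=2 f=7, (2,4) g=4 f=9, (3,5) g=4 f=7]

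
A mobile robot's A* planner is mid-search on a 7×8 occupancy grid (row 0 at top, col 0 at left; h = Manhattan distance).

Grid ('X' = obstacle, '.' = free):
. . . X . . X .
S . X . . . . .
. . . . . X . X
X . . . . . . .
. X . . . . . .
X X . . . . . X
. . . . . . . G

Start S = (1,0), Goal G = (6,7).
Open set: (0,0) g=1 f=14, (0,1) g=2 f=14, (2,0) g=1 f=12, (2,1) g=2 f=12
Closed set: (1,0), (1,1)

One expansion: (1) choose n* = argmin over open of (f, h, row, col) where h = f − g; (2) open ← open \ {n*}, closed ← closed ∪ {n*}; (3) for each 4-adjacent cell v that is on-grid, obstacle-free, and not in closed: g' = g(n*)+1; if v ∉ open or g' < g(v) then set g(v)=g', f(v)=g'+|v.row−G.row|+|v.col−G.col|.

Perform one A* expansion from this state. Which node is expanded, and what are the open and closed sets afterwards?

step 1: expand (2,1) (f=12, h=10) → closed; open now [(0,0) g=1 f=14, (0,1) g=2 f=14, (2,0) g=1 f=12, (2,2) g=3 f=12, (3,1) g=3 f=12]

expanded=(2,1); open=[(0,0) g=1 f=14, (0,1) g=2 f=14, (2,0) g=1 f=12, (2,2) g=3 f=12, (3,1) g=3 f=12]; closed=[(1,0), (1,1), (2,1)]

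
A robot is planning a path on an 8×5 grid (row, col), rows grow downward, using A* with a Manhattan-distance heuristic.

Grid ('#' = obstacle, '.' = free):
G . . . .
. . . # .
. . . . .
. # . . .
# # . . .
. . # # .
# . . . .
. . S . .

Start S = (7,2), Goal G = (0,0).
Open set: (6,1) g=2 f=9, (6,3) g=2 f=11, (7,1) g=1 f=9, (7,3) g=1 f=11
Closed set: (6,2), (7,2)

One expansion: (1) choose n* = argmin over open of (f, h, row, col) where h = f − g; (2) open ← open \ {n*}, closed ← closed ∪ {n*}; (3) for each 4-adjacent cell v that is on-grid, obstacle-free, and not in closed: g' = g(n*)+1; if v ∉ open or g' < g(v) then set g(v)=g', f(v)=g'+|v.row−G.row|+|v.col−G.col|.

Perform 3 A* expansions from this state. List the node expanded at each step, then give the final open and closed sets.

step 1: expand (6,1) (f=9, h=7) → closed; open now [(5,1) g=3 f=9, (6,3) g=2 f=11, (7,1) g=1 f=9, (7,3) g=1 f=11]
step 2: expand (5,1) (f=9, h=6) → closed; open now [(5,0) g=4 f=9, (6,3) g=2 f=11, (7,1) g=1 f=9, (7,3) g=1 f=11]
step 3: expand (5,0) (f=9, h=5) → closed; open now [(6,3) g=2 f=11, (7,1) g=1 f=9, (7,3) g=1 f=11]

order=[(6,1) → (5,1) → (5,0)]; open=[(6,3) g=2 f=11, (7,1) g=1 f=9, (7,3) g=1 f=11]; closed=[(5,0), (5,1), (6,1), (6,2), (7,2)]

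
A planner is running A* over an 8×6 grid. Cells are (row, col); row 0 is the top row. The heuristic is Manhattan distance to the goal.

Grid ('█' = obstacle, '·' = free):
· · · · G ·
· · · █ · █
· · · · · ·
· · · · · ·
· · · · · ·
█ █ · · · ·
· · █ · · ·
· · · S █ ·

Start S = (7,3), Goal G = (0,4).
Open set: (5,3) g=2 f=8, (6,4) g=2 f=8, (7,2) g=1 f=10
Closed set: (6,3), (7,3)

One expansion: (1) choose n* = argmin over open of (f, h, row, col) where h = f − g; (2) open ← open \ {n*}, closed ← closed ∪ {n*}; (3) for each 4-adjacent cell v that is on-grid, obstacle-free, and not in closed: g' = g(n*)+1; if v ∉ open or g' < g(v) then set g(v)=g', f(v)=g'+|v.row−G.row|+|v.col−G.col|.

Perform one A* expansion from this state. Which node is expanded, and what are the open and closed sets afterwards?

step 1: expand (5,3) (f=8, h=6) → closed; open now [(4,3) g=3 f=8, (5,2) g=3 f=10, (5,4) g=3 f=8, (6,4) g=2 f=8, (7,2) g=1 f=10]

expanded=(5,3); open=[(4,3) g=3 f=8, (5,2) g=3 f=10, (5,4) g=3 f=8, (6,4) g=2 f=8, (7,2) g=1 f=10]; closed=[(5,3), (6,3), (7,3)]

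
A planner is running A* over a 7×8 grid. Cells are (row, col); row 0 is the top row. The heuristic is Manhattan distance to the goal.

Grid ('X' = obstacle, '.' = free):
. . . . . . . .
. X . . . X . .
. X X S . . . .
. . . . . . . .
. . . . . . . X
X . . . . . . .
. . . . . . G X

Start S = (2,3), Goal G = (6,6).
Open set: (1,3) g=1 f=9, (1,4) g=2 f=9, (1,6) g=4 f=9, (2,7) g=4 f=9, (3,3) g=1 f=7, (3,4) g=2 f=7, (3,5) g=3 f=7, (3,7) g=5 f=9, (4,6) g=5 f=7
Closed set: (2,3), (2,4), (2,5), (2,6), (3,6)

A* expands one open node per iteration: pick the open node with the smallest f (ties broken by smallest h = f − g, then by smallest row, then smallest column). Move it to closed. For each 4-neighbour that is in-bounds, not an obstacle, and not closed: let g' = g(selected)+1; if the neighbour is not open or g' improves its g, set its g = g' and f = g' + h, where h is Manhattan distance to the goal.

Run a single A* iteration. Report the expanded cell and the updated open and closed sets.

step 1: expand (4,6) (f=7, h=2) → closed; open now [(1,3) g=1 f=9, (1,4) g=2 f=9, (1,6) g=4 f=9, (2,7) g=4 f=9, (3,3) g=1 f=7, (3,4) g=2 f=7, (3,5) g=3 f=7, (3,7) g=5 f=9, (4,5) g=6 f=9, (5,6) g=6 f=7]

expanded=(4,6); open=[(1,3) g=1 f=9, (1,4) g=2 f=9, (1,6) g=4 f=9, (2,7) g=4 f=9, (3,3) g=1 f=7, (3,4) g=2 f=7, (3,5) g=3 f=7, (3,7) g=5 f=9, (4,5) g=6 f=9, (5,6) g=6 f=7]; closed=[(2,3), (2,4), (2,5), (2,6), (3,6), (4,6)]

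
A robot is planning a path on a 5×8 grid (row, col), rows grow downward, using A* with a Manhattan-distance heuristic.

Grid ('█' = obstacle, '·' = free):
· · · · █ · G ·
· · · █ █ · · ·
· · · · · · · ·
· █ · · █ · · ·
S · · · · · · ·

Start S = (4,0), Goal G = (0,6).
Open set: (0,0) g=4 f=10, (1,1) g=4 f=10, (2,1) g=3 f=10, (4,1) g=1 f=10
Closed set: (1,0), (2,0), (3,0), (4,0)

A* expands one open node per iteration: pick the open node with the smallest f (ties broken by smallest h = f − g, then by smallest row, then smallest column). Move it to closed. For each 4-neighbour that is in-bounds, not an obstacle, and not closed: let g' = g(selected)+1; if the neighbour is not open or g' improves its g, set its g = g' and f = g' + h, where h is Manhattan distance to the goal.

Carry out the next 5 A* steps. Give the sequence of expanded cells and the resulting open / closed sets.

order=[(0,0) → (0,1) → (0,2) → (0,3) → (1,1)]; open=[(1,2) g=5 f=10, (2,1) g=3 f=10, (4,1) g=1 f=10]; closed=[(0,0), (0,1), (0,2), (0,3), (1,0), (1,1), (2,0), (3,0), (4,0)]

step 1: expand (0,0) (f=10, h=6) → closed; open now [(0,1) g=5 f=10, (1,1) g=4 f=10, (2,1) g=3 f=10, (4,1) g=1 f=10]
step 2: expand (0,1) (f=10, h=5) → closed; open now [(0,2) g=6 f=10, (1,1) g=4 f=10, (2,1) g=3 f=10, (4,1) g=1 f=10]
step 3: expand (0,2) (f=10, h=4) → closed; open now [(0,3) g=7 f=10, (1,1) g=4 f=10, (1,2) g=7 f=12, (2,1) g=3 f=10, (4,1) g=1 f=10]
step 4: expand (0,3) (f=10, h=3) → closed; open now [(1,1) g=4 f=10, (1,2) g=7 f=12, (2,1) g=3 f=10, (4,1) g=1 f=10]
step 5: expand (1,1) (f=10, h=6) → closed; open now [(1,2) g=5 f=10, (2,1) g=3 f=10, (4,1) g=1 f=10]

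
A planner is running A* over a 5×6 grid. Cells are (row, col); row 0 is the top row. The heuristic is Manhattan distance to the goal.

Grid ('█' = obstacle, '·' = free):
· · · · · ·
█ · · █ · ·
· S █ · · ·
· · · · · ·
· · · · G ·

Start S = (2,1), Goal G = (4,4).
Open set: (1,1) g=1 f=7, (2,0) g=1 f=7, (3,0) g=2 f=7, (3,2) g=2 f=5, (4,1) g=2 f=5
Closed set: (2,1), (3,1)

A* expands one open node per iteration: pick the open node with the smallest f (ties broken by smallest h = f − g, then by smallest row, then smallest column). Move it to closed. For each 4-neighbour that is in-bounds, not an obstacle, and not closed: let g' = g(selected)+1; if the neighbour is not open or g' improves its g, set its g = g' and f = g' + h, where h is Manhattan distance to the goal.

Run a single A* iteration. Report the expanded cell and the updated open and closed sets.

expanded=(3,2); open=[(1,1) g=1 f=7, (2,0) g=1 f=7, (3,0) g=2 f=7, (3,3) g=3 f=5, (4,1) g=2 f=5, (4,2) g=3 f=5]; closed=[(2,1), (3,1), (3,2)]

step 1: expand (3,2) (f=5, h=3) → closed; open now [(1,1) g=1 f=7, (2,0) g=1 f=7, (3,0) g=2 f=7, (3,3) g=3 f=5, (4,1) g=2 f=5, (4,2) g=3 f=5]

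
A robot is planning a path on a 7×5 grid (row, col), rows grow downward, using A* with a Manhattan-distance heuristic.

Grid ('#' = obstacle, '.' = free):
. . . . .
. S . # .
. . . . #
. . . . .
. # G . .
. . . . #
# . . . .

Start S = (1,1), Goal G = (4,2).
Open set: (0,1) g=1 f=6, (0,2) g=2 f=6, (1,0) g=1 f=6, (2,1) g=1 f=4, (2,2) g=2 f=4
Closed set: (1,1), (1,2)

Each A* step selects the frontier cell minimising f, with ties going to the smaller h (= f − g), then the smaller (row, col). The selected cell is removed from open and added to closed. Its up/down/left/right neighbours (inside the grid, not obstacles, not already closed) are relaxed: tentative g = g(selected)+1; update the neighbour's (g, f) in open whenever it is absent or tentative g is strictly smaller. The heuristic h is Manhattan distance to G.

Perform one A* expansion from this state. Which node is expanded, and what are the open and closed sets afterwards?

step 1: expand (2,2) (f=4, h=2) → closed; open now [(0,1) g=1 f=6, (0,2) g=2 f=6, (1,0) g=1 f=6, (2,1) g=1 f=4, (2,3) g=3 f=6, (3,2) g=3 f=4]

expanded=(2,2); open=[(0,1) g=1 f=6, (0,2) g=2 f=6, (1,0) g=1 f=6, (2,1) g=1 f=4, (2,3) g=3 f=6, (3,2) g=3 f=4]; closed=[(1,1), (1,2), (2,2)]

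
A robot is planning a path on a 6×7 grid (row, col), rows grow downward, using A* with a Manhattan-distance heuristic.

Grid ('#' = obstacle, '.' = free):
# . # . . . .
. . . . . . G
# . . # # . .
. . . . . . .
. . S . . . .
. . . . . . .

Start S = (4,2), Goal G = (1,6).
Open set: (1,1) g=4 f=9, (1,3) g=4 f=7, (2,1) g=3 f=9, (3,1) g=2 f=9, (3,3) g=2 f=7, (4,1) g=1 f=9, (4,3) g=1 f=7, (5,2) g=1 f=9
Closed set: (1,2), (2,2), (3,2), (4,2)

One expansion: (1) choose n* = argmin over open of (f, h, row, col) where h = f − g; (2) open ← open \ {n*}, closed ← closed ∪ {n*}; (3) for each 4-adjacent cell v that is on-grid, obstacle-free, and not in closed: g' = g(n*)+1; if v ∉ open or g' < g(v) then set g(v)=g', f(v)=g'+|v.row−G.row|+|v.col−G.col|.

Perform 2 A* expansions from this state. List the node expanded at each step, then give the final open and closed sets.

step 1: expand (1,3) (f=7, h=3) → closed; open now [(0,3) g=5 f=9, (1,1) g=4 f=9, (1,4) g=5 f=7, (2,1) g=3 f=9, (3,1) g=2 f=9, (3,3) g=2 f=7, (4,1) g=1 f=9, (4,3) g=1 f=7, (5,2) g=1 f=9]
step 2: expand (1,4) (f=7, h=2) → closed; open now [(0,3) g=5 f=9, (0,4) g=6 f=9, (1,1) g=4 f=9, (1,5) g=6 f=7, (2,1) g=3 f=9, (3,1) g=2 f=9, (3,3) g=2 f=7, (4,1) g=1 f=9, (4,3) g=1 f=7, (5,2) g=1 f=9]

order=[(1,3) → (1,4)]; open=[(0,3) g=5 f=9, (0,4) g=6 f=9, (1,1) g=4 f=9, (1,5) g=6 f=7, (2,1) g=3 f=9, (3,1) g=2 f=9, (3,3) g=2 f=7, (4,1) g=1 f=9, (4,3) g=1 f=7, (5,2) g=1 f=9]; closed=[(1,2), (1,3), (1,4), (2,2), (3,2), (4,2)]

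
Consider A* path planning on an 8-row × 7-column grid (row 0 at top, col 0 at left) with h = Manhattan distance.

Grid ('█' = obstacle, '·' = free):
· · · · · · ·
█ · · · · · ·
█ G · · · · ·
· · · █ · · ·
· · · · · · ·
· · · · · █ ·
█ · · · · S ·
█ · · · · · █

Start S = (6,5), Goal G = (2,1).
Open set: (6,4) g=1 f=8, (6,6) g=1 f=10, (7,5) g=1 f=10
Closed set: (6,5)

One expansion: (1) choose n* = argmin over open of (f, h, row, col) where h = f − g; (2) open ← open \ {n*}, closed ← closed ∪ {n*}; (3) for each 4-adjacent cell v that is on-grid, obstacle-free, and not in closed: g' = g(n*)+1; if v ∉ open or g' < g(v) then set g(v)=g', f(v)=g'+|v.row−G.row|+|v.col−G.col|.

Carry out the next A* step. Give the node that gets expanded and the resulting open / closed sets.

expanded=(6,4); open=[(5,4) g=2 f=8, (6,3) g=2 f=8, (6,6) g=1 f=10, (7,4) g=2 f=10, (7,5) g=1 f=10]; closed=[(6,4), (6,5)]

step 1: expand (6,4) (f=8, h=7) → closed; open now [(5,4) g=2 f=8, (6,3) g=2 f=8, (6,6) g=1 f=10, (7,4) g=2 f=10, (7,5) g=1 f=10]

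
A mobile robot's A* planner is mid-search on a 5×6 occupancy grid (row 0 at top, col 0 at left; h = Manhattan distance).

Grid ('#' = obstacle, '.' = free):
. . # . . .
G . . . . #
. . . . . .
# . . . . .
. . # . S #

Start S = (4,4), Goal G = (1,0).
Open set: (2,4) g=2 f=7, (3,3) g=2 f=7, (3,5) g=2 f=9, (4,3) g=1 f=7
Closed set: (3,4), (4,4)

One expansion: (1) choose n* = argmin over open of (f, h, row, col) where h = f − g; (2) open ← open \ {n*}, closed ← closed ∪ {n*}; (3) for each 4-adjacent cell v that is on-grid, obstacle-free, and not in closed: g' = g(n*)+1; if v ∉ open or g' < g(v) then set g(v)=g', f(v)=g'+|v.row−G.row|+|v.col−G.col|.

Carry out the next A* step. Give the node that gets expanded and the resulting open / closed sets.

expanded=(2,4); open=[(1,4) g=3 f=7, (2,3) g=3 f=7, (2,5) g=3 f=9, (3,3) g=2 f=7, (3,5) g=2 f=9, (4,3) g=1 f=7]; closed=[(2,4), (3,4), (4,4)]

step 1: expand (2,4) (f=7, h=5) → closed; open now [(1,4) g=3 f=7, (2,3) g=3 f=7, (2,5) g=3 f=9, (3,3) g=2 f=7, (3,5) g=2 f=9, (4,3) g=1 f=7]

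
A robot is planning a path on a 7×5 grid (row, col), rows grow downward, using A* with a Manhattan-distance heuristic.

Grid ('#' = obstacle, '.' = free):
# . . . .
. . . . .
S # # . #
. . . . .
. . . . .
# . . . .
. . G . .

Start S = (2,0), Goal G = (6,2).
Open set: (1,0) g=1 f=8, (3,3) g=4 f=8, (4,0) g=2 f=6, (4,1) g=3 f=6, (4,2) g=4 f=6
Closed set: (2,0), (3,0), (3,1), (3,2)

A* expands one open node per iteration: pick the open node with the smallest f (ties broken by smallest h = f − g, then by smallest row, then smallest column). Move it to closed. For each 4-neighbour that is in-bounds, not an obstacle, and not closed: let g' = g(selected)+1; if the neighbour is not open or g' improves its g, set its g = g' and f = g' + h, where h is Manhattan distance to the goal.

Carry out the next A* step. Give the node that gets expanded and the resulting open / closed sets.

expanded=(4,2); open=[(1,0) g=1 f=8, (3,3) g=4 f=8, (4,0) g=2 f=6, (4,1) g=3 f=6, (4,3) g=5 f=8, (5,2) g=5 f=6]; closed=[(2,0), (3,0), (3,1), (3,2), (4,2)]

step 1: expand (4,2) (f=6, h=2) → closed; open now [(1,0) g=1 f=8, (3,3) g=4 f=8, (4,0) g=2 f=6, (4,1) g=3 f=6, (4,3) g=5 f=8, (5,2) g=5 f=6]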